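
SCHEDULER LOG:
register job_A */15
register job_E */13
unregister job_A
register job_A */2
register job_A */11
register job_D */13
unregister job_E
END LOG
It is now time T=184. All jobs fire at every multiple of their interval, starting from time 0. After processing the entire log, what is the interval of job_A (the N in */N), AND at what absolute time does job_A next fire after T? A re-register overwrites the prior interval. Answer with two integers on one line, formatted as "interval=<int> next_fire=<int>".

Op 1: register job_A */15 -> active={job_A:*/15}
Op 2: register job_E */13 -> active={job_A:*/15, job_E:*/13}
Op 3: unregister job_A -> active={job_E:*/13}
Op 4: register job_A */2 -> active={job_A:*/2, job_E:*/13}
Op 5: register job_A */11 -> active={job_A:*/11, job_E:*/13}
Op 6: register job_D */13 -> active={job_A:*/11, job_D:*/13, job_E:*/13}
Op 7: unregister job_E -> active={job_A:*/11, job_D:*/13}
Final interval of job_A = 11
Next fire of job_A after T=184: (184//11+1)*11 = 187

Answer: interval=11 next_fire=187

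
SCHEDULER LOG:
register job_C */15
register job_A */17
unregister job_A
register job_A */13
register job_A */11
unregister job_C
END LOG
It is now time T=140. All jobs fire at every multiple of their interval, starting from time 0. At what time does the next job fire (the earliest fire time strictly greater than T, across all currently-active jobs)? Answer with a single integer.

Op 1: register job_C */15 -> active={job_C:*/15}
Op 2: register job_A */17 -> active={job_A:*/17, job_C:*/15}
Op 3: unregister job_A -> active={job_C:*/15}
Op 4: register job_A */13 -> active={job_A:*/13, job_C:*/15}
Op 5: register job_A */11 -> active={job_A:*/11, job_C:*/15}
Op 6: unregister job_C -> active={job_A:*/11}
  job_A: interval 11, next fire after T=140 is 143
Earliest fire time = 143 (job job_A)

Answer: 143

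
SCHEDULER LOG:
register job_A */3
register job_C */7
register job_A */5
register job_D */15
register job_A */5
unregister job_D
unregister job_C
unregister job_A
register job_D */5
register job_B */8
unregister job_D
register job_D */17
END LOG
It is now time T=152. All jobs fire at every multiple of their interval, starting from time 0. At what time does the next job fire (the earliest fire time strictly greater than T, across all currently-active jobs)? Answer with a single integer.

Answer: 153

Derivation:
Op 1: register job_A */3 -> active={job_A:*/3}
Op 2: register job_C */7 -> active={job_A:*/3, job_C:*/7}
Op 3: register job_A */5 -> active={job_A:*/5, job_C:*/7}
Op 4: register job_D */15 -> active={job_A:*/5, job_C:*/7, job_D:*/15}
Op 5: register job_A */5 -> active={job_A:*/5, job_C:*/7, job_D:*/15}
Op 6: unregister job_D -> active={job_A:*/5, job_C:*/7}
Op 7: unregister job_C -> active={job_A:*/5}
Op 8: unregister job_A -> active={}
Op 9: register job_D */5 -> active={job_D:*/5}
Op 10: register job_B */8 -> active={job_B:*/8, job_D:*/5}
Op 11: unregister job_D -> active={job_B:*/8}
Op 12: register job_D */17 -> active={job_B:*/8, job_D:*/17}
  job_B: interval 8, next fire after T=152 is 160
  job_D: interval 17, next fire after T=152 is 153
Earliest fire time = 153 (job job_D)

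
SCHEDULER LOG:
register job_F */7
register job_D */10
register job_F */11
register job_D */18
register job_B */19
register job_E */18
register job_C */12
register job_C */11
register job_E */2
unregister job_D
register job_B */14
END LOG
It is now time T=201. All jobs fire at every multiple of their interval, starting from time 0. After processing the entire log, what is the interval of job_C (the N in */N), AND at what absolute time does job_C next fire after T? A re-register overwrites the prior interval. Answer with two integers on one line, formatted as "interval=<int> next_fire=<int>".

Answer: interval=11 next_fire=209

Derivation:
Op 1: register job_F */7 -> active={job_F:*/7}
Op 2: register job_D */10 -> active={job_D:*/10, job_F:*/7}
Op 3: register job_F */11 -> active={job_D:*/10, job_F:*/11}
Op 4: register job_D */18 -> active={job_D:*/18, job_F:*/11}
Op 5: register job_B */19 -> active={job_B:*/19, job_D:*/18, job_F:*/11}
Op 6: register job_E */18 -> active={job_B:*/19, job_D:*/18, job_E:*/18, job_F:*/11}
Op 7: register job_C */12 -> active={job_B:*/19, job_C:*/12, job_D:*/18, job_E:*/18, job_F:*/11}
Op 8: register job_C */11 -> active={job_B:*/19, job_C:*/11, job_D:*/18, job_E:*/18, job_F:*/11}
Op 9: register job_E */2 -> active={job_B:*/19, job_C:*/11, job_D:*/18, job_E:*/2, job_F:*/11}
Op 10: unregister job_D -> active={job_B:*/19, job_C:*/11, job_E:*/2, job_F:*/11}
Op 11: register job_B */14 -> active={job_B:*/14, job_C:*/11, job_E:*/2, job_F:*/11}
Final interval of job_C = 11
Next fire of job_C after T=201: (201//11+1)*11 = 209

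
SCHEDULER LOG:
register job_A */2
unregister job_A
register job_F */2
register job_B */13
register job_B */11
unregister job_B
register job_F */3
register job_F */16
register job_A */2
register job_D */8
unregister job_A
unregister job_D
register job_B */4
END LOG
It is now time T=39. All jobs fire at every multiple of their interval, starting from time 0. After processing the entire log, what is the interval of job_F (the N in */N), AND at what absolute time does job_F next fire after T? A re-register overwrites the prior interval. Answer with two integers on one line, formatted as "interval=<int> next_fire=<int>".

Op 1: register job_A */2 -> active={job_A:*/2}
Op 2: unregister job_A -> active={}
Op 3: register job_F */2 -> active={job_F:*/2}
Op 4: register job_B */13 -> active={job_B:*/13, job_F:*/2}
Op 5: register job_B */11 -> active={job_B:*/11, job_F:*/2}
Op 6: unregister job_B -> active={job_F:*/2}
Op 7: register job_F */3 -> active={job_F:*/3}
Op 8: register job_F */16 -> active={job_F:*/16}
Op 9: register job_A */2 -> active={job_A:*/2, job_F:*/16}
Op 10: register job_D */8 -> active={job_A:*/2, job_D:*/8, job_F:*/16}
Op 11: unregister job_A -> active={job_D:*/8, job_F:*/16}
Op 12: unregister job_D -> active={job_F:*/16}
Op 13: register job_B */4 -> active={job_B:*/4, job_F:*/16}
Final interval of job_F = 16
Next fire of job_F after T=39: (39//16+1)*16 = 48

Answer: interval=16 next_fire=48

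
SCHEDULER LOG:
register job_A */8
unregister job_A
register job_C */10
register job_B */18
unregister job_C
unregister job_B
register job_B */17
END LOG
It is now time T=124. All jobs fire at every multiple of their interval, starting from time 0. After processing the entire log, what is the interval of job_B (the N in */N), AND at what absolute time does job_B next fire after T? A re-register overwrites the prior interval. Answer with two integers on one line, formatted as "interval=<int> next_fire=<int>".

Answer: interval=17 next_fire=136

Derivation:
Op 1: register job_A */8 -> active={job_A:*/8}
Op 2: unregister job_A -> active={}
Op 3: register job_C */10 -> active={job_C:*/10}
Op 4: register job_B */18 -> active={job_B:*/18, job_C:*/10}
Op 5: unregister job_C -> active={job_B:*/18}
Op 6: unregister job_B -> active={}
Op 7: register job_B */17 -> active={job_B:*/17}
Final interval of job_B = 17
Next fire of job_B after T=124: (124//17+1)*17 = 136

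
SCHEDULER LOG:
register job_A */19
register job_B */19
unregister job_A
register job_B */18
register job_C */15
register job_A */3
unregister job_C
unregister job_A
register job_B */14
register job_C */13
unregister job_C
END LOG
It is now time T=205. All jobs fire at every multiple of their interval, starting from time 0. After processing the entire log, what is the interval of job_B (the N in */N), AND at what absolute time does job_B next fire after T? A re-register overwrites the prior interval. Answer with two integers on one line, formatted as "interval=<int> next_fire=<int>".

Answer: interval=14 next_fire=210

Derivation:
Op 1: register job_A */19 -> active={job_A:*/19}
Op 2: register job_B */19 -> active={job_A:*/19, job_B:*/19}
Op 3: unregister job_A -> active={job_B:*/19}
Op 4: register job_B */18 -> active={job_B:*/18}
Op 5: register job_C */15 -> active={job_B:*/18, job_C:*/15}
Op 6: register job_A */3 -> active={job_A:*/3, job_B:*/18, job_C:*/15}
Op 7: unregister job_C -> active={job_A:*/3, job_B:*/18}
Op 8: unregister job_A -> active={job_B:*/18}
Op 9: register job_B */14 -> active={job_B:*/14}
Op 10: register job_C */13 -> active={job_B:*/14, job_C:*/13}
Op 11: unregister job_C -> active={job_B:*/14}
Final interval of job_B = 14
Next fire of job_B after T=205: (205//14+1)*14 = 210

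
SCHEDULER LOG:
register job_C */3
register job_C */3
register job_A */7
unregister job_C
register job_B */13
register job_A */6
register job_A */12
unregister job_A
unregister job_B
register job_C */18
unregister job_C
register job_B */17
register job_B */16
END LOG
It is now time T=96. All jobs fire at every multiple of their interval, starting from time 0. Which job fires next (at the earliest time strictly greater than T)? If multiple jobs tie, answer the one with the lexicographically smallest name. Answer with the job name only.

Op 1: register job_C */3 -> active={job_C:*/3}
Op 2: register job_C */3 -> active={job_C:*/3}
Op 3: register job_A */7 -> active={job_A:*/7, job_C:*/3}
Op 4: unregister job_C -> active={job_A:*/7}
Op 5: register job_B */13 -> active={job_A:*/7, job_B:*/13}
Op 6: register job_A */6 -> active={job_A:*/6, job_B:*/13}
Op 7: register job_A */12 -> active={job_A:*/12, job_B:*/13}
Op 8: unregister job_A -> active={job_B:*/13}
Op 9: unregister job_B -> active={}
Op 10: register job_C */18 -> active={job_C:*/18}
Op 11: unregister job_C -> active={}
Op 12: register job_B */17 -> active={job_B:*/17}
Op 13: register job_B */16 -> active={job_B:*/16}
  job_B: interval 16, next fire after T=96 is 112
Earliest = 112, winner (lex tiebreak) = job_B

Answer: job_B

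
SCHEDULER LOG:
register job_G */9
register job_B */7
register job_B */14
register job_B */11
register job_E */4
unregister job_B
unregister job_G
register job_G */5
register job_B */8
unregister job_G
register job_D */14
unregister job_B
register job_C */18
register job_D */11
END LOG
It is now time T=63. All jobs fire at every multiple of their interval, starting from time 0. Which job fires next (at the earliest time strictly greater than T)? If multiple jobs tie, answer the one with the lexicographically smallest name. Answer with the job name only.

Op 1: register job_G */9 -> active={job_G:*/9}
Op 2: register job_B */7 -> active={job_B:*/7, job_G:*/9}
Op 3: register job_B */14 -> active={job_B:*/14, job_G:*/9}
Op 4: register job_B */11 -> active={job_B:*/11, job_G:*/9}
Op 5: register job_E */4 -> active={job_B:*/11, job_E:*/4, job_G:*/9}
Op 6: unregister job_B -> active={job_E:*/4, job_G:*/9}
Op 7: unregister job_G -> active={job_E:*/4}
Op 8: register job_G */5 -> active={job_E:*/4, job_G:*/5}
Op 9: register job_B */8 -> active={job_B:*/8, job_E:*/4, job_G:*/5}
Op 10: unregister job_G -> active={job_B:*/8, job_E:*/4}
Op 11: register job_D */14 -> active={job_B:*/8, job_D:*/14, job_E:*/4}
Op 12: unregister job_B -> active={job_D:*/14, job_E:*/4}
Op 13: register job_C */18 -> active={job_C:*/18, job_D:*/14, job_E:*/4}
Op 14: register job_D */11 -> active={job_C:*/18, job_D:*/11, job_E:*/4}
  job_C: interval 18, next fire after T=63 is 72
  job_D: interval 11, next fire after T=63 is 66
  job_E: interval 4, next fire after T=63 is 64
Earliest = 64, winner (lex tiebreak) = job_E

Answer: job_E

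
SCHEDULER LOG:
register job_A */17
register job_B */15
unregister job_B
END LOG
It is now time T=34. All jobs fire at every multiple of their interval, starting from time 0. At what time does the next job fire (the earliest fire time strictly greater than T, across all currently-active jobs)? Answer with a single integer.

Answer: 51

Derivation:
Op 1: register job_A */17 -> active={job_A:*/17}
Op 2: register job_B */15 -> active={job_A:*/17, job_B:*/15}
Op 3: unregister job_B -> active={job_A:*/17}
  job_A: interval 17, next fire after T=34 is 51
Earliest fire time = 51 (job job_A)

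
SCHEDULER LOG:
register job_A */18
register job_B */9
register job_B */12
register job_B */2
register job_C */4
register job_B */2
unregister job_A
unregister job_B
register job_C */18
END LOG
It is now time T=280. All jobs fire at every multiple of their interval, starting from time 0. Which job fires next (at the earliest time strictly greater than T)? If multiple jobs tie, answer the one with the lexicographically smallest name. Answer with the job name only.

Answer: job_C

Derivation:
Op 1: register job_A */18 -> active={job_A:*/18}
Op 2: register job_B */9 -> active={job_A:*/18, job_B:*/9}
Op 3: register job_B */12 -> active={job_A:*/18, job_B:*/12}
Op 4: register job_B */2 -> active={job_A:*/18, job_B:*/2}
Op 5: register job_C */4 -> active={job_A:*/18, job_B:*/2, job_C:*/4}
Op 6: register job_B */2 -> active={job_A:*/18, job_B:*/2, job_C:*/4}
Op 7: unregister job_A -> active={job_B:*/2, job_C:*/4}
Op 8: unregister job_B -> active={job_C:*/4}
Op 9: register job_C */18 -> active={job_C:*/18}
  job_C: interval 18, next fire after T=280 is 288
Earliest = 288, winner (lex tiebreak) = job_C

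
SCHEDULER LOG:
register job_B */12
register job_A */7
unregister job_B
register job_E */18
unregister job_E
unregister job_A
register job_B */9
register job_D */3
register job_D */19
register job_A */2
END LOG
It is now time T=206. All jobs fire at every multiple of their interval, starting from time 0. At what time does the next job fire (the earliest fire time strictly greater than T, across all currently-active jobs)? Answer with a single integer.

Answer: 207

Derivation:
Op 1: register job_B */12 -> active={job_B:*/12}
Op 2: register job_A */7 -> active={job_A:*/7, job_B:*/12}
Op 3: unregister job_B -> active={job_A:*/7}
Op 4: register job_E */18 -> active={job_A:*/7, job_E:*/18}
Op 5: unregister job_E -> active={job_A:*/7}
Op 6: unregister job_A -> active={}
Op 7: register job_B */9 -> active={job_B:*/9}
Op 8: register job_D */3 -> active={job_B:*/9, job_D:*/3}
Op 9: register job_D */19 -> active={job_B:*/9, job_D:*/19}
Op 10: register job_A */2 -> active={job_A:*/2, job_B:*/9, job_D:*/19}
  job_A: interval 2, next fire after T=206 is 208
  job_B: interval 9, next fire after T=206 is 207
  job_D: interval 19, next fire after T=206 is 209
Earliest fire time = 207 (job job_B)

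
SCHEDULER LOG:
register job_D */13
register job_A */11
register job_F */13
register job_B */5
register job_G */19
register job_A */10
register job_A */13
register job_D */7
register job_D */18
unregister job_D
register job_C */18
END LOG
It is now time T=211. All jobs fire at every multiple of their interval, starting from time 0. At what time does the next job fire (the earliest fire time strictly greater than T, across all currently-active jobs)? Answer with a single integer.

Answer: 215

Derivation:
Op 1: register job_D */13 -> active={job_D:*/13}
Op 2: register job_A */11 -> active={job_A:*/11, job_D:*/13}
Op 3: register job_F */13 -> active={job_A:*/11, job_D:*/13, job_F:*/13}
Op 4: register job_B */5 -> active={job_A:*/11, job_B:*/5, job_D:*/13, job_F:*/13}
Op 5: register job_G */19 -> active={job_A:*/11, job_B:*/5, job_D:*/13, job_F:*/13, job_G:*/19}
Op 6: register job_A */10 -> active={job_A:*/10, job_B:*/5, job_D:*/13, job_F:*/13, job_G:*/19}
Op 7: register job_A */13 -> active={job_A:*/13, job_B:*/5, job_D:*/13, job_F:*/13, job_G:*/19}
Op 8: register job_D */7 -> active={job_A:*/13, job_B:*/5, job_D:*/7, job_F:*/13, job_G:*/19}
Op 9: register job_D */18 -> active={job_A:*/13, job_B:*/5, job_D:*/18, job_F:*/13, job_G:*/19}
Op 10: unregister job_D -> active={job_A:*/13, job_B:*/5, job_F:*/13, job_G:*/19}
Op 11: register job_C */18 -> active={job_A:*/13, job_B:*/5, job_C:*/18, job_F:*/13, job_G:*/19}
  job_A: interval 13, next fire after T=211 is 221
  job_B: interval 5, next fire after T=211 is 215
  job_C: interval 18, next fire after T=211 is 216
  job_F: interval 13, next fire after T=211 is 221
  job_G: interval 19, next fire after T=211 is 228
Earliest fire time = 215 (job job_B)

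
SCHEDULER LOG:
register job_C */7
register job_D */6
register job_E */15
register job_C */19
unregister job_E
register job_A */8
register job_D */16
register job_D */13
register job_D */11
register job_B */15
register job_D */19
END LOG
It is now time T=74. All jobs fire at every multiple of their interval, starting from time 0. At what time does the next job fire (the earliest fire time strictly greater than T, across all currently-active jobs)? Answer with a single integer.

Answer: 75

Derivation:
Op 1: register job_C */7 -> active={job_C:*/7}
Op 2: register job_D */6 -> active={job_C:*/7, job_D:*/6}
Op 3: register job_E */15 -> active={job_C:*/7, job_D:*/6, job_E:*/15}
Op 4: register job_C */19 -> active={job_C:*/19, job_D:*/6, job_E:*/15}
Op 5: unregister job_E -> active={job_C:*/19, job_D:*/6}
Op 6: register job_A */8 -> active={job_A:*/8, job_C:*/19, job_D:*/6}
Op 7: register job_D */16 -> active={job_A:*/8, job_C:*/19, job_D:*/16}
Op 8: register job_D */13 -> active={job_A:*/8, job_C:*/19, job_D:*/13}
Op 9: register job_D */11 -> active={job_A:*/8, job_C:*/19, job_D:*/11}
Op 10: register job_B */15 -> active={job_A:*/8, job_B:*/15, job_C:*/19, job_D:*/11}
Op 11: register job_D */19 -> active={job_A:*/8, job_B:*/15, job_C:*/19, job_D:*/19}
  job_A: interval 8, next fire after T=74 is 80
  job_B: interval 15, next fire after T=74 is 75
  job_C: interval 19, next fire after T=74 is 76
  job_D: interval 19, next fire after T=74 is 76
Earliest fire time = 75 (job job_B)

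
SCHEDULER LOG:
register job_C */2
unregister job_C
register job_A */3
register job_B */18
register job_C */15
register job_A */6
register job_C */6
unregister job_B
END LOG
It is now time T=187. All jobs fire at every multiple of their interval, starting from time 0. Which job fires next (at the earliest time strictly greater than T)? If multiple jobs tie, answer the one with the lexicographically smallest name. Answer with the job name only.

Op 1: register job_C */2 -> active={job_C:*/2}
Op 2: unregister job_C -> active={}
Op 3: register job_A */3 -> active={job_A:*/3}
Op 4: register job_B */18 -> active={job_A:*/3, job_B:*/18}
Op 5: register job_C */15 -> active={job_A:*/3, job_B:*/18, job_C:*/15}
Op 6: register job_A */6 -> active={job_A:*/6, job_B:*/18, job_C:*/15}
Op 7: register job_C */6 -> active={job_A:*/6, job_B:*/18, job_C:*/6}
Op 8: unregister job_B -> active={job_A:*/6, job_C:*/6}
  job_A: interval 6, next fire after T=187 is 192
  job_C: interval 6, next fire after T=187 is 192
Earliest = 192, winner (lex tiebreak) = job_A

Answer: job_A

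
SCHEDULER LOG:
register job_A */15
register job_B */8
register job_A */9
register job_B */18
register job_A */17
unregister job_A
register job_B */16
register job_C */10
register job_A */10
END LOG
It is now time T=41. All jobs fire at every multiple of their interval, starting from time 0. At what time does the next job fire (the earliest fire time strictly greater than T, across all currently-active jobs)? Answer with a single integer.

Op 1: register job_A */15 -> active={job_A:*/15}
Op 2: register job_B */8 -> active={job_A:*/15, job_B:*/8}
Op 3: register job_A */9 -> active={job_A:*/9, job_B:*/8}
Op 4: register job_B */18 -> active={job_A:*/9, job_B:*/18}
Op 5: register job_A */17 -> active={job_A:*/17, job_B:*/18}
Op 6: unregister job_A -> active={job_B:*/18}
Op 7: register job_B */16 -> active={job_B:*/16}
Op 8: register job_C */10 -> active={job_B:*/16, job_C:*/10}
Op 9: register job_A */10 -> active={job_A:*/10, job_B:*/16, job_C:*/10}
  job_A: interval 10, next fire after T=41 is 50
  job_B: interval 16, next fire after T=41 is 48
  job_C: interval 10, next fire after T=41 is 50
Earliest fire time = 48 (job job_B)

Answer: 48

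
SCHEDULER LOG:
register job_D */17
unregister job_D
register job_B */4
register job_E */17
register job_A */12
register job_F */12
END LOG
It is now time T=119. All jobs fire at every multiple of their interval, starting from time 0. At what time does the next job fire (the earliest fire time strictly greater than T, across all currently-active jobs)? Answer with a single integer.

Answer: 120

Derivation:
Op 1: register job_D */17 -> active={job_D:*/17}
Op 2: unregister job_D -> active={}
Op 3: register job_B */4 -> active={job_B:*/4}
Op 4: register job_E */17 -> active={job_B:*/4, job_E:*/17}
Op 5: register job_A */12 -> active={job_A:*/12, job_B:*/4, job_E:*/17}
Op 6: register job_F */12 -> active={job_A:*/12, job_B:*/4, job_E:*/17, job_F:*/12}
  job_A: interval 12, next fire after T=119 is 120
  job_B: interval 4, next fire after T=119 is 120
  job_E: interval 17, next fire after T=119 is 136
  job_F: interval 12, next fire after T=119 is 120
Earliest fire time = 120 (job job_A)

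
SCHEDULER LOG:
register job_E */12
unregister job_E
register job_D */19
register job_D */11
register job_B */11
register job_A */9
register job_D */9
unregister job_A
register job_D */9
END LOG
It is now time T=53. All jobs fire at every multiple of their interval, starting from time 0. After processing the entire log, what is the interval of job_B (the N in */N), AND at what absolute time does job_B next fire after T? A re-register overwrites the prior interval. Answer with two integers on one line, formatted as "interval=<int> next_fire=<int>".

Answer: interval=11 next_fire=55

Derivation:
Op 1: register job_E */12 -> active={job_E:*/12}
Op 2: unregister job_E -> active={}
Op 3: register job_D */19 -> active={job_D:*/19}
Op 4: register job_D */11 -> active={job_D:*/11}
Op 5: register job_B */11 -> active={job_B:*/11, job_D:*/11}
Op 6: register job_A */9 -> active={job_A:*/9, job_B:*/11, job_D:*/11}
Op 7: register job_D */9 -> active={job_A:*/9, job_B:*/11, job_D:*/9}
Op 8: unregister job_A -> active={job_B:*/11, job_D:*/9}
Op 9: register job_D */9 -> active={job_B:*/11, job_D:*/9}
Final interval of job_B = 11
Next fire of job_B after T=53: (53//11+1)*11 = 55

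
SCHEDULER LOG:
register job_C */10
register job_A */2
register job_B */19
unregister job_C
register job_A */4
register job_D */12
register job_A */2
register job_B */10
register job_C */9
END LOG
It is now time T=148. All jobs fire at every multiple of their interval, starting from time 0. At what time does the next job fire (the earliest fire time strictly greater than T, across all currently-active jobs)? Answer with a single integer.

Answer: 150

Derivation:
Op 1: register job_C */10 -> active={job_C:*/10}
Op 2: register job_A */2 -> active={job_A:*/2, job_C:*/10}
Op 3: register job_B */19 -> active={job_A:*/2, job_B:*/19, job_C:*/10}
Op 4: unregister job_C -> active={job_A:*/2, job_B:*/19}
Op 5: register job_A */4 -> active={job_A:*/4, job_B:*/19}
Op 6: register job_D */12 -> active={job_A:*/4, job_B:*/19, job_D:*/12}
Op 7: register job_A */2 -> active={job_A:*/2, job_B:*/19, job_D:*/12}
Op 8: register job_B */10 -> active={job_A:*/2, job_B:*/10, job_D:*/12}
Op 9: register job_C */9 -> active={job_A:*/2, job_B:*/10, job_C:*/9, job_D:*/12}
  job_A: interval 2, next fire after T=148 is 150
  job_B: interval 10, next fire after T=148 is 150
  job_C: interval 9, next fire after T=148 is 153
  job_D: interval 12, next fire after T=148 is 156
Earliest fire time = 150 (job job_A)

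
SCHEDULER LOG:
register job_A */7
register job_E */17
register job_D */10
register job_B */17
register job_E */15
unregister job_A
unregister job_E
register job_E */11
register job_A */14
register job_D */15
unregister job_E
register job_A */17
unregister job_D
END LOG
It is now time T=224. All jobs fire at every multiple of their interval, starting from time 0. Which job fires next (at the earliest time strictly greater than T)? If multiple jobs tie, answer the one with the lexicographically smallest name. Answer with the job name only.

Op 1: register job_A */7 -> active={job_A:*/7}
Op 2: register job_E */17 -> active={job_A:*/7, job_E:*/17}
Op 3: register job_D */10 -> active={job_A:*/7, job_D:*/10, job_E:*/17}
Op 4: register job_B */17 -> active={job_A:*/7, job_B:*/17, job_D:*/10, job_E:*/17}
Op 5: register job_E */15 -> active={job_A:*/7, job_B:*/17, job_D:*/10, job_E:*/15}
Op 6: unregister job_A -> active={job_B:*/17, job_D:*/10, job_E:*/15}
Op 7: unregister job_E -> active={job_B:*/17, job_D:*/10}
Op 8: register job_E */11 -> active={job_B:*/17, job_D:*/10, job_E:*/11}
Op 9: register job_A */14 -> active={job_A:*/14, job_B:*/17, job_D:*/10, job_E:*/11}
Op 10: register job_D */15 -> active={job_A:*/14, job_B:*/17, job_D:*/15, job_E:*/11}
Op 11: unregister job_E -> active={job_A:*/14, job_B:*/17, job_D:*/15}
Op 12: register job_A */17 -> active={job_A:*/17, job_B:*/17, job_D:*/15}
Op 13: unregister job_D -> active={job_A:*/17, job_B:*/17}
  job_A: interval 17, next fire after T=224 is 238
  job_B: interval 17, next fire after T=224 is 238
Earliest = 238, winner (lex tiebreak) = job_A

Answer: job_A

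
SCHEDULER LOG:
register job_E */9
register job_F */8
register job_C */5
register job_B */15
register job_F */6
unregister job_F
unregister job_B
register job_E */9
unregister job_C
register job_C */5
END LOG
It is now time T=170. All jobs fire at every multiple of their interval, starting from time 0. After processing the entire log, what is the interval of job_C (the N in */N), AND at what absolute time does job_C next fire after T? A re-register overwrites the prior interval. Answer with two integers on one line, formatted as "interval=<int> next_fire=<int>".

Answer: interval=5 next_fire=175

Derivation:
Op 1: register job_E */9 -> active={job_E:*/9}
Op 2: register job_F */8 -> active={job_E:*/9, job_F:*/8}
Op 3: register job_C */5 -> active={job_C:*/5, job_E:*/9, job_F:*/8}
Op 4: register job_B */15 -> active={job_B:*/15, job_C:*/5, job_E:*/9, job_F:*/8}
Op 5: register job_F */6 -> active={job_B:*/15, job_C:*/5, job_E:*/9, job_F:*/6}
Op 6: unregister job_F -> active={job_B:*/15, job_C:*/5, job_E:*/9}
Op 7: unregister job_B -> active={job_C:*/5, job_E:*/9}
Op 8: register job_E */9 -> active={job_C:*/5, job_E:*/9}
Op 9: unregister job_C -> active={job_E:*/9}
Op 10: register job_C */5 -> active={job_C:*/5, job_E:*/9}
Final interval of job_C = 5
Next fire of job_C after T=170: (170//5+1)*5 = 175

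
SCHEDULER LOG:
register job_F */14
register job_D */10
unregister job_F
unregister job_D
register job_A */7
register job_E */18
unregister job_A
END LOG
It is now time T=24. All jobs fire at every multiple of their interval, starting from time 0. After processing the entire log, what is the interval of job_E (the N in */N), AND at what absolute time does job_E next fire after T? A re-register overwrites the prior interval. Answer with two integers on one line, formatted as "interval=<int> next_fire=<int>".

Answer: interval=18 next_fire=36

Derivation:
Op 1: register job_F */14 -> active={job_F:*/14}
Op 2: register job_D */10 -> active={job_D:*/10, job_F:*/14}
Op 3: unregister job_F -> active={job_D:*/10}
Op 4: unregister job_D -> active={}
Op 5: register job_A */7 -> active={job_A:*/7}
Op 6: register job_E */18 -> active={job_A:*/7, job_E:*/18}
Op 7: unregister job_A -> active={job_E:*/18}
Final interval of job_E = 18
Next fire of job_E after T=24: (24//18+1)*18 = 36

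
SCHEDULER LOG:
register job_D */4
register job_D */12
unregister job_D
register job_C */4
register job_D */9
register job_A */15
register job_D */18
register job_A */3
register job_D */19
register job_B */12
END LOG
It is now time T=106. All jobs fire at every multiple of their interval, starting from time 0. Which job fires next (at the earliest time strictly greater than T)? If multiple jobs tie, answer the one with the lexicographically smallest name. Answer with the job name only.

Answer: job_A

Derivation:
Op 1: register job_D */4 -> active={job_D:*/4}
Op 2: register job_D */12 -> active={job_D:*/12}
Op 3: unregister job_D -> active={}
Op 4: register job_C */4 -> active={job_C:*/4}
Op 5: register job_D */9 -> active={job_C:*/4, job_D:*/9}
Op 6: register job_A */15 -> active={job_A:*/15, job_C:*/4, job_D:*/9}
Op 7: register job_D */18 -> active={job_A:*/15, job_C:*/4, job_D:*/18}
Op 8: register job_A */3 -> active={job_A:*/3, job_C:*/4, job_D:*/18}
Op 9: register job_D */19 -> active={job_A:*/3, job_C:*/4, job_D:*/19}
Op 10: register job_B */12 -> active={job_A:*/3, job_B:*/12, job_C:*/4, job_D:*/19}
  job_A: interval 3, next fire after T=106 is 108
  job_B: interval 12, next fire after T=106 is 108
  job_C: interval 4, next fire after T=106 is 108
  job_D: interval 19, next fire after T=106 is 114
Earliest = 108, winner (lex tiebreak) = job_A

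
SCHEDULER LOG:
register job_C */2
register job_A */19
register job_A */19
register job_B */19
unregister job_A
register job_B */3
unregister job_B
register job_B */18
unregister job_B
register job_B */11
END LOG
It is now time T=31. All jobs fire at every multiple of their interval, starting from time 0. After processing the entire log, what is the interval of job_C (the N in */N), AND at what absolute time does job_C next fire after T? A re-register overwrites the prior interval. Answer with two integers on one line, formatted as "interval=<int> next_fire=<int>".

Answer: interval=2 next_fire=32

Derivation:
Op 1: register job_C */2 -> active={job_C:*/2}
Op 2: register job_A */19 -> active={job_A:*/19, job_C:*/2}
Op 3: register job_A */19 -> active={job_A:*/19, job_C:*/2}
Op 4: register job_B */19 -> active={job_A:*/19, job_B:*/19, job_C:*/2}
Op 5: unregister job_A -> active={job_B:*/19, job_C:*/2}
Op 6: register job_B */3 -> active={job_B:*/3, job_C:*/2}
Op 7: unregister job_B -> active={job_C:*/2}
Op 8: register job_B */18 -> active={job_B:*/18, job_C:*/2}
Op 9: unregister job_B -> active={job_C:*/2}
Op 10: register job_B */11 -> active={job_B:*/11, job_C:*/2}
Final interval of job_C = 2
Next fire of job_C after T=31: (31//2+1)*2 = 32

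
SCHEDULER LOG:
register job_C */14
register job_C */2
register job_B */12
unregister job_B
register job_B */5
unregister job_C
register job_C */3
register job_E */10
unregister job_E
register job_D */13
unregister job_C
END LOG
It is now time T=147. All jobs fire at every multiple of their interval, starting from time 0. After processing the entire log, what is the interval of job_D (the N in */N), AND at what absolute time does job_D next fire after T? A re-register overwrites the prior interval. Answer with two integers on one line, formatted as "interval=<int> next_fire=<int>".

Answer: interval=13 next_fire=156

Derivation:
Op 1: register job_C */14 -> active={job_C:*/14}
Op 2: register job_C */2 -> active={job_C:*/2}
Op 3: register job_B */12 -> active={job_B:*/12, job_C:*/2}
Op 4: unregister job_B -> active={job_C:*/2}
Op 5: register job_B */5 -> active={job_B:*/5, job_C:*/2}
Op 6: unregister job_C -> active={job_B:*/5}
Op 7: register job_C */3 -> active={job_B:*/5, job_C:*/3}
Op 8: register job_E */10 -> active={job_B:*/5, job_C:*/3, job_E:*/10}
Op 9: unregister job_E -> active={job_B:*/5, job_C:*/3}
Op 10: register job_D */13 -> active={job_B:*/5, job_C:*/3, job_D:*/13}
Op 11: unregister job_C -> active={job_B:*/5, job_D:*/13}
Final interval of job_D = 13
Next fire of job_D after T=147: (147//13+1)*13 = 156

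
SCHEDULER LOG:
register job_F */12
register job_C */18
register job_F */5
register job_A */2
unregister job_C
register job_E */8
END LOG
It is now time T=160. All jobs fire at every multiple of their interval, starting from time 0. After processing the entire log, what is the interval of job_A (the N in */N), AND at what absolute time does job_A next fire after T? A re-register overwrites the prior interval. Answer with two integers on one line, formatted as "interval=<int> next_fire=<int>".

Op 1: register job_F */12 -> active={job_F:*/12}
Op 2: register job_C */18 -> active={job_C:*/18, job_F:*/12}
Op 3: register job_F */5 -> active={job_C:*/18, job_F:*/5}
Op 4: register job_A */2 -> active={job_A:*/2, job_C:*/18, job_F:*/5}
Op 5: unregister job_C -> active={job_A:*/2, job_F:*/5}
Op 6: register job_E */8 -> active={job_A:*/2, job_E:*/8, job_F:*/5}
Final interval of job_A = 2
Next fire of job_A after T=160: (160//2+1)*2 = 162

Answer: interval=2 next_fire=162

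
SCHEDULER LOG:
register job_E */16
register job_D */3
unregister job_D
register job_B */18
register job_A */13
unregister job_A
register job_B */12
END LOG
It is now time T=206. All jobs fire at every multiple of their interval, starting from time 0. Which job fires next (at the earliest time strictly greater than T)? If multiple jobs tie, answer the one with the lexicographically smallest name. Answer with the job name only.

Op 1: register job_E */16 -> active={job_E:*/16}
Op 2: register job_D */3 -> active={job_D:*/3, job_E:*/16}
Op 3: unregister job_D -> active={job_E:*/16}
Op 4: register job_B */18 -> active={job_B:*/18, job_E:*/16}
Op 5: register job_A */13 -> active={job_A:*/13, job_B:*/18, job_E:*/16}
Op 6: unregister job_A -> active={job_B:*/18, job_E:*/16}
Op 7: register job_B */12 -> active={job_B:*/12, job_E:*/16}
  job_B: interval 12, next fire after T=206 is 216
  job_E: interval 16, next fire after T=206 is 208
Earliest = 208, winner (lex tiebreak) = job_E

Answer: job_E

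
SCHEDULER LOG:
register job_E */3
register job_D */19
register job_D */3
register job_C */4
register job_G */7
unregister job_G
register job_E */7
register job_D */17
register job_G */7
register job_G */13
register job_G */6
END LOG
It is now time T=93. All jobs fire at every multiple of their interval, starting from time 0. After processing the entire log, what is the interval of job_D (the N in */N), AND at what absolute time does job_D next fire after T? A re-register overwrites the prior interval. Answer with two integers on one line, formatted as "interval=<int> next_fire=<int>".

Op 1: register job_E */3 -> active={job_E:*/3}
Op 2: register job_D */19 -> active={job_D:*/19, job_E:*/3}
Op 3: register job_D */3 -> active={job_D:*/3, job_E:*/3}
Op 4: register job_C */4 -> active={job_C:*/4, job_D:*/3, job_E:*/3}
Op 5: register job_G */7 -> active={job_C:*/4, job_D:*/3, job_E:*/3, job_G:*/7}
Op 6: unregister job_G -> active={job_C:*/4, job_D:*/3, job_E:*/3}
Op 7: register job_E */7 -> active={job_C:*/4, job_D:*/3, job_E:*/7}
Op 8: register job_D */17 -> active={job_C:*/4, job_D:*/17, job_E:*/7}
Op 9: register job_G */7 -> active={job_C:*/4, job_D:*/17, job_E:*/7, job_G:*/7}
Op 10: register job_G */13 -> active={job_C:*/4, job_D:*/17, job_E:*/7, job_G:*/13}
Op 11: register job_G */6 -> active={job_C:*/4, job_D:*/17, job_E:*/7, job_G:*/6}
Final interval of job_D = 17
Next fire of job_D after T=93: (93//17+1)*17 = 102

Answer: interval=17 next_fire=102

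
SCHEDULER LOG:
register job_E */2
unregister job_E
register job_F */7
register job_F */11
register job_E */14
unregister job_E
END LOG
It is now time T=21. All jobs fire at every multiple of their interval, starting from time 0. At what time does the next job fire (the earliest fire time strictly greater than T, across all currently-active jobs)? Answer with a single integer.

Op 1: register job_E */2 -> active={job_E:*/2}
Op 2: unregister job_E -> active={}
Op 3: register job_F */7 -> active={job_F:*/7}
Op 4: register job_F */11 -> active={job_F:*/11}
Op 5: register job_E */14 -> active={job_E:*/14, job_F:*/11}
Op 6: unregister job_E -> active={job_F:*/11}
  job_F: interval 11, next fire after T=21 is 22
Earliest fire time = 22 (job job_F)

Answer: 22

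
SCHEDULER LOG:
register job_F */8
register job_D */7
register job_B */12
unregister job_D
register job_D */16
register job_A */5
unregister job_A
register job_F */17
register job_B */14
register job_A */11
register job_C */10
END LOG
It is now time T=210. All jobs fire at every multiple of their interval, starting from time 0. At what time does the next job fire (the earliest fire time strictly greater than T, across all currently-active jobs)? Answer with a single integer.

Op 1: register job_F */8 -> active={job_F:*/8}
Op 2: register job_D */7 -> active={job_D:*/7, job_F:*/8}
Op 3: register job_B */12 -> active={job_B:*/12, job_D:*/7, job_F:*/8}
Op 4: unregister job_D -> active={job_B:*/12, job_F:*/8}
Op 5: register job_D */16 -> active={job_B:*/12, job_D:*/16, job_F:*/8}
Op 6: register job_A */5 -> active={job_A:*/5, job_B:*/12, job_D:*/16, job_F:*/8}
Op 7: unregister job_A -> active={job_B:*/12, job_D:*/16, job_F:*/8}
Op 8: register job_F */17 -> active={job_B:*/12, job_D:*/16, job_F:*/17}
Op 9: register job_B */14 -> active={job_B:*/14, job_D:*/16, job_F:*/17}
Op 10: register job_A */11 -> active={job_A:*/11, job_B:*/14, job_D:*/16, job_F:*/17}
Op 11: register job_C */10 -> active={job_A:*/11, job_B:*/14, job_C:*/10, job_D:*/16, job_F:*/17}
  job_A: interval 11, next fire after T=210 is 220
  job_B: interval 14, next fire after T=210 is 224
  job_C: interval 10, next fire after T=210 is 220
  job_D: interval 16, next fire after T=210 is 224
  job_F: interval 17, next fire after T=210 is 221
Earliest fire time = 220 (job job_A)

Answer: 220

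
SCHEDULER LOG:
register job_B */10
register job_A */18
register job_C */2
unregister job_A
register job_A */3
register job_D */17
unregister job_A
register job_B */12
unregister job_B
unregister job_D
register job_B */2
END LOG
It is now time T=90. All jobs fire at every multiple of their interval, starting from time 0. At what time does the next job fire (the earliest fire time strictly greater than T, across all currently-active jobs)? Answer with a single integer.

Answer: 92

Derivation:
Op 1: register job_B */10 -> active={job_B:*/10}
Op 2: register job_A */18 -> active={job_A:*/18, job_B:*/10}
Op 3: register job_C */2 -> active={job_A:*/18, job_B:*/10, job_C:*/2}
Op 4: unregister job_A -> active={job_B:*/10, job_C:*/2}
Op 5: register job_A */3 -> active={job_A:*/3, job_B:*/10, job_C:*/2}
Op 6: register job_D */17 -> active={job_A:*/3, job_B:*/10, job_C:*/2, job_D:*/17}
Op 7: unregister job_A -> active={job_B:*/10, job_C:*/2, job_D:*/17}
Op 8: register job_B */12 -> active={job_B:*/12, job_C:*/2, job_D:*/17}
Op 9: unregister job_B -> active={job_C:*/2, job_D:*/17}
Op 10: unregister job_D -> active={job_C:*/2}
Op 11: register job_B */2 -> active={job_B:*/2, job_C:*/2}
  job_B: interval 2, next fire after T=90 is 92
  job_C: interval 2, next fire after T=90 is 92
Earliest fire time = 92 (job job_B)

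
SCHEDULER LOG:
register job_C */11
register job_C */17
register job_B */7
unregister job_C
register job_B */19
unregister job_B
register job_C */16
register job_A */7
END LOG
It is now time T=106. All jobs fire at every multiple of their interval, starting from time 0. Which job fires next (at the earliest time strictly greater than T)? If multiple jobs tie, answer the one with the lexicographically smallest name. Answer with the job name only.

Op 1: register job_C */11 -> active={job_C:*/11}
Op 2: register job_C */17 -> active={job_C:*/17}
Op 3: register job_B */7 -> active={job_B:*/7, job_C:*/17}
Op 4: unregister job_C -> active={job_B:*/7}
Op 5: register job_B */19 -> active={job_B:*/19}
Op 6: unregister job_B -> active={}
Op 7: register job_C */16 -> active={job_C:*/16}
Op 8: register job_A */7 -> active={job_A:*/7, job_C:*/16}
  job_A: interval 7, next fire after T=106 is 112
  job_C: interval 16, next fire after T=106 is 112
Earliest = 112, winner (lex tiebreak) = job_A

Answer: job_A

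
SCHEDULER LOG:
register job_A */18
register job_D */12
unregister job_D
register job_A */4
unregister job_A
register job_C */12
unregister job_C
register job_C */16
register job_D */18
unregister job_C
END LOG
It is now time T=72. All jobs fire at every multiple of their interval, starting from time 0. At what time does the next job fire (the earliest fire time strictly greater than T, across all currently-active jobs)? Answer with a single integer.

Answer: 90

Derivation:
Op 1: register job_A */18 -> active={job_A:*/18}
Op 2: register job_D */12 -> active={job_A:*/18, job_D:*/12}
Op 3: unregister job_D -> active={job_A:*/18}
Op 4: register job_A */4 -> active={job_A:*/4}
Op 5: unregister job_A -> active={}
Op 6: register job_C */12 -> active={job_C:*/12}
Op 7: unregister job_C -> active={}
Op 8: register job_C */16 -> active={job_C:*/16}
Op 9: register job_D */18 -> active={job_C:*/16, job_D:*/18}
Op 10: unregister job_C -> active={job_D:*/18}
  job_D: interval 18, next fire after T=72 is 90
Earliest fire time = 90 (job job_D)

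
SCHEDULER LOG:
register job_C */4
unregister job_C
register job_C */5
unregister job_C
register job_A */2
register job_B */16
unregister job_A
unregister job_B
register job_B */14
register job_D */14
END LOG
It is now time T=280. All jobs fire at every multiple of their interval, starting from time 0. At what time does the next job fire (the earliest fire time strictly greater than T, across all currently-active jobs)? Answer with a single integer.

Answer: 294

Derivation:
Op 1: register job_C */4 -> active={job_C:*/4}
Op 2: unregister job_C -> active={}
Op 3: register job_C */5 -> active={job_C:*/5}
Op 4: unregister job_C -> active={}
Op 5: register job_A */2 -> active={job_A:*/2}
Op 6: register job_B */16 -> active={job_A:*/2, job_B:*/16}
Op 7: unregister job_A -> active={job_B:*/16}
Op 8: unregister job_B -> active={}
Op 9: register job_B */14 -> active={job_B:*/14}
Op 10: register job_D */14 -> active={job_B:*/14, job_D:*/14}
  job_B: interval 14, next fire after T=280 is 294
  job_D: interval 14, next fire after T=280 is 294
Earliest fire time = 294 (job job_B)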